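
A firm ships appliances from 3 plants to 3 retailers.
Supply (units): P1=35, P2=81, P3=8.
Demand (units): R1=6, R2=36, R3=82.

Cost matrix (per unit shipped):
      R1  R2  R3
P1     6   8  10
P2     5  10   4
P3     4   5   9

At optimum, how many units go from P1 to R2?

28

Optimal shipments:
  P1 to R1: 6 × 6 = 36
  P1 to R2: 28 × 8 = 224
  P1 to R3: 1 × 10 = 10
  P2 to R3: 81 × 4 = 324
  P3 to R2: 8 × 5 = 40
Total cost = 634.
So P1→R2 carries 28 units.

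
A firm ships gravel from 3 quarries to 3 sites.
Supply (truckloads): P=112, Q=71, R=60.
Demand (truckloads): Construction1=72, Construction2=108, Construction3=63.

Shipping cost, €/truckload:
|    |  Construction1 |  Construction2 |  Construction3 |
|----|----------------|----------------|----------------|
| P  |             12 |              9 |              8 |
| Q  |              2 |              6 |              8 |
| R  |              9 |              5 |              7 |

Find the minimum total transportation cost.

A cheapest plan:
  P to Construction1: 1 × €12 = €12
  P to Construction2: 48 × €9 = €432
  P to Construction3: 63 × €8 = €504
  Q to Construction1: 71 × €2 = €142
  R to Construction2: 60 × €5 = €300
Total = 12 + 432 + 504 + 142 + 300 = €1390.
(Supply check: P ships 112; Q ships 71; R ships 60.)

1390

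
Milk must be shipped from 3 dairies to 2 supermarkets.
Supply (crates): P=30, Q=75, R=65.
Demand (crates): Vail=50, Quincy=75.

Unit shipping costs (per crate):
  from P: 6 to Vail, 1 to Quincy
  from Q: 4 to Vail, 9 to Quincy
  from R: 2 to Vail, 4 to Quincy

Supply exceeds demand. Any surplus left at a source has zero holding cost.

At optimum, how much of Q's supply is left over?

45

Minimum-cost shipments:
  P→Quincy: 30 × 1 = 30
  Q→Vail: 30 × 4 = 120
  R→Vail: 20 × 2 = 40
  R→Quincy: 45 × 4 = 180
Total cost = 370.
Q ships 30 of its 75, leaving 45.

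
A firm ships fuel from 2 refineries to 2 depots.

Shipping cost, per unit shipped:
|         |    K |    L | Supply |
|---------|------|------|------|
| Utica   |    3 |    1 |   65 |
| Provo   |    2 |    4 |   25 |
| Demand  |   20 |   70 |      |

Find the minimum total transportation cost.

125

An optimal shipping plan:
  Utica–L: 65 × 1 = 65
  Provo–K: 20 × 2 = 40
  Provo–L: 5 × 4 = 20
Total = 65 + 40 + 20 = 125.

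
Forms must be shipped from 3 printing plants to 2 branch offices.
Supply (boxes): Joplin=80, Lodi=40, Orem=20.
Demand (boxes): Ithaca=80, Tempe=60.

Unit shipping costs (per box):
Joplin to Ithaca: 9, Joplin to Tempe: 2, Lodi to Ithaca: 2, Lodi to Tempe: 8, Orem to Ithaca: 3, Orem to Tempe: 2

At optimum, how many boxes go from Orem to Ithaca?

20

Solving gives:
  Joplin to Ithaca: 20 × 9 = 180
  Joplin to Tempe: 60 × 2 = 120
  Lodi to Ithaca: 40 × 2 = 80
  Orem to Ithaca: 20 × 3 = 60
Total cost = 440.
So Orem→Ithaca carries 20 boxes.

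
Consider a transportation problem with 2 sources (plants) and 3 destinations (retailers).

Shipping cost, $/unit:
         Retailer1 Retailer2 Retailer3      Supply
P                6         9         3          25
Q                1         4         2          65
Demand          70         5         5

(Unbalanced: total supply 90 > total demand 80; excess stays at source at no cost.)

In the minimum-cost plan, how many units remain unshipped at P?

An optimal plan:
  P to Retailer1: 5 × $6 = $30
  P to Retailer2: 5 × $9 = $45
  P to Retailer3: 5 × $3 = $15
  Q to Retailer1: 65 × $1 = $65
Total cost = $155.
P ships 15 of its 25, leaving 10.

10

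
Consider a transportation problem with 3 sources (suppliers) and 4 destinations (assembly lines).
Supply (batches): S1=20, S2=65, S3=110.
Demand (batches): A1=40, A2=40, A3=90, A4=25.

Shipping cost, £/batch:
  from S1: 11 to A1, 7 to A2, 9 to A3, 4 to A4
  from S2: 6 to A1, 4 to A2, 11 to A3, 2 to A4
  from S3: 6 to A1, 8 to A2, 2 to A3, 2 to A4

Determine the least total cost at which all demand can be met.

670

One minimum-cost allocation:
  S1->A4: 20 × £4 = £80
  S2->A1: 25 × £6 = £150
  S2->A2: 40 × £4 = £160
  S3->A1: 15 × £6 = £90
  S3->A3: 90 × £2 = £180
  S3->A4: 5 × £2 = £10
Total = 80 + 150 + 160 + 90 + 180 + 10 = £670.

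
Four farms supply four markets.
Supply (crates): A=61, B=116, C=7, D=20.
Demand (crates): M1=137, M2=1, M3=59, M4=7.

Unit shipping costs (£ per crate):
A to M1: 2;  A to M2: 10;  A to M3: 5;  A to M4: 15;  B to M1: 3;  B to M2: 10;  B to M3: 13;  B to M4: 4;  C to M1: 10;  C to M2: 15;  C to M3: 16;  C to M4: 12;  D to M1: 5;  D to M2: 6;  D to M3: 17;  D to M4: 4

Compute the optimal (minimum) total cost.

A cheapest plan:
  A–M1: 2 × £2 = £4
  A–M3: 59 × £5 = £295
  B–M1: 116 × £3 = £348
  C–M1: 7 × £10 = £70
  D–M1: 12 × £5 = £60
  D–M2: 1 × £6 = £6
  D–M4: 7 × £4 = £28
Total = 4 + 295 + 348 + 70 + 60 + 6 + 28 = £811.

811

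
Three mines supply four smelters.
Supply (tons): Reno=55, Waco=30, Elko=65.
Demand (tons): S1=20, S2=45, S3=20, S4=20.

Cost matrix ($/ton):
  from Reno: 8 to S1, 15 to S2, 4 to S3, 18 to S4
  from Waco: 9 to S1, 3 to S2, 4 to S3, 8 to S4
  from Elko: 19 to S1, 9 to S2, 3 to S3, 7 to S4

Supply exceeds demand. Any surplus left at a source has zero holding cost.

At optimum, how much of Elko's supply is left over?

10

An optimal plan:
  Reno->S1: 20 × $8 = $160
  Waco->S2: 30 × $3 = $90
  Elko->S2: 15 × $9 = $135
  Elko->S3: 20 × $3 = $60
  Elko->S4: 20 × $7 = $140
Total cost = $585.
Elko ships 55 of its 65, leaving 10.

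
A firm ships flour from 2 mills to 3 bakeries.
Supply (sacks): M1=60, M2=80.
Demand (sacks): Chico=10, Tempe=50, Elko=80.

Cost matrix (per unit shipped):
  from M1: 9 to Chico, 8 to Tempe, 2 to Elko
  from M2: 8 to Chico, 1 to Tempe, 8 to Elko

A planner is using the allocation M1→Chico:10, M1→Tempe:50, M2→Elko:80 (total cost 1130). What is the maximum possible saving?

Current plan cost = 10·9 + 50·8 + 80·8 = 1130.
Optimal plan:
  M1->Elko: 60 × 2 = 120
  M2->Chico: 10 × 8 = 80
  M2->Tempe: 50 × 1 = 50
  M2->Elko: 20 × 8 = 160
Optimal cost = 410.
Saving = 1130 − 410 = 720.

720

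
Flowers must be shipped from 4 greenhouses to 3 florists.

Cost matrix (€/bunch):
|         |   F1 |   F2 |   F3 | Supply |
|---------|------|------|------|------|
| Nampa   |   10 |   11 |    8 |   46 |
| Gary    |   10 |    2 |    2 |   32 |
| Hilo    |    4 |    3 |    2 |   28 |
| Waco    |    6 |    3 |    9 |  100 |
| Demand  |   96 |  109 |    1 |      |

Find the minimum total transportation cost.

1002

One minimum-cost allocation:
  Nampa→F1: 46 × €10 = €460
  Gary→F2: 31 × €2 = €62
  Gary→F3: 1 × €2 = €2
  Hilo→F1: 28 × €4 = €112
  Waco→F1: 22 × €6 = €132
  Waco→F2: 78 × €3 = €234
Total = 460 + 62 + 2 + 112 + 132 + 234 = €1002.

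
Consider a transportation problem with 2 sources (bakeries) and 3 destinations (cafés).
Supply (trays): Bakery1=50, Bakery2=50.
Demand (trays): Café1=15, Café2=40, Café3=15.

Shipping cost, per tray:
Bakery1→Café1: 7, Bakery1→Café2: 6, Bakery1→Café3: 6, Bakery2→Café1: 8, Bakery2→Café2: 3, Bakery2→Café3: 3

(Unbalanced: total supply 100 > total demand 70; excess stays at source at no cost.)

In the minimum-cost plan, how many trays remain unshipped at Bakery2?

An optimal plan:
  Bakery1 to Café1: 15 × 7 = 105
  Bakery1 to Café2: 5 × 6 = 30
  Bakery2 to Café2: 35 × 3 = 105
  Bakery2 to Café3: 15 × 3 = 45
Total cost = 285.
Bakery2 ships 50 of its 50, leaving 0.

0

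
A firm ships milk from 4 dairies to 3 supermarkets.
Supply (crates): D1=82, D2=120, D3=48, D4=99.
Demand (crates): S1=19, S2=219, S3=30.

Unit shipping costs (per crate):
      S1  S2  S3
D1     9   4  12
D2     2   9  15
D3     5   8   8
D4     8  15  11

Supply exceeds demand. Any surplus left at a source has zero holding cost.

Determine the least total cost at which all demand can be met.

1857

One minimum-cost allocation:
  D1 to S2: 82 × 4 = 328
  D2 to S1: 19 × 2 = 38
  D2 to S2: 101 × 9 = 909
  D3 to S2: 36 × 8 = 288
  D3 to S3: 12 × 8 = 96
  D4 to S3: 18 × 11 = 198
Total = 328 + 38 + 909 + 288 + 96 + 198 = 1857.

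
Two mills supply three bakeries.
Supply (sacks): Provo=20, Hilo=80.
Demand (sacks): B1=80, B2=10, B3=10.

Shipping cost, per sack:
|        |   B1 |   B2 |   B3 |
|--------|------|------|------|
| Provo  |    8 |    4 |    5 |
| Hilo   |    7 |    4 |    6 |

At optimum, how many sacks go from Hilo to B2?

0

Solving gives:
  Provo–B2: 10 × 4 = 40
  Provo–B3: 10 × 5 = 50
  Hilo–B1: 80 × 7 = 560
Total cost = 650.
The route Hilo→B2 is not used.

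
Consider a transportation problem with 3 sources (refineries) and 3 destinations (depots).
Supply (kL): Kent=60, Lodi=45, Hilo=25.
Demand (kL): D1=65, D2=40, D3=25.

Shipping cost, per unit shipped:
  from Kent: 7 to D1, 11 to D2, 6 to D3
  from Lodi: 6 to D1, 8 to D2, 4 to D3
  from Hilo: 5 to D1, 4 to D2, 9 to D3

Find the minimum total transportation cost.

770

One minimum-cost allocation:
  Kent->D1: 60 × 7 = 420
  Lodi->D1: 5 × 6 = 30
  Lodi->D2: 15 × 8 = 120
  Lodi->D3: 25 × 4 = 100
  Hilo->D2: 25 × 4 = 100
Total = 420 + 30 + 120 + 100 + 100 = 770.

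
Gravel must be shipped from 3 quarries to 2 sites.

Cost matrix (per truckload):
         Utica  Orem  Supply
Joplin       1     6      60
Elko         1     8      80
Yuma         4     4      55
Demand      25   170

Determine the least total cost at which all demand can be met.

1045

A cheapest plan:
  Joplin->Orem: 60 × 6 = 360
  Elko->Utica: 25 × 1 = 25
  Elko->Orem: 55 × 8 = 440
  Yuma->Orem: 55 × 4 = 220
Total = 360 + 25 + 440 + 220 = 1045.
(Supply check: Joplin ships 60; Elko ships 80; Yuma ships 55.)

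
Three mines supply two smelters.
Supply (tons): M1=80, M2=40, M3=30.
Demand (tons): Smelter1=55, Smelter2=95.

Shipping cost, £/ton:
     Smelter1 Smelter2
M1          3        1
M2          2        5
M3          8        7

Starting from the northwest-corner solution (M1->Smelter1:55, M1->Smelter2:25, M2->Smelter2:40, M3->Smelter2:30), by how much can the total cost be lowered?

215

Current plan cost = 55·3 + 25·1 + 40·5 + 30·7 = £600.
Optimal plan:
  M1->Smelter2: 80 × £1 = £80
  M2->Smelter1: 40 × £2 = £80
  M3->Smelter1: 15 × £8 = £120
  M3->Smelter2: 15 × £7 = £105
Optimal cost = £385.
Saving = 600 − 385 = £215.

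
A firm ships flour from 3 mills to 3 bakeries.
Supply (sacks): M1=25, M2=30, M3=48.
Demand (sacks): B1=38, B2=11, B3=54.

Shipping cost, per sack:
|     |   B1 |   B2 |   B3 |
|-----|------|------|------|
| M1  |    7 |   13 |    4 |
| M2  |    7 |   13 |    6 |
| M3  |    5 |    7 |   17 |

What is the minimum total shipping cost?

543

Optimal allocation:
  M1 to B3: 25 × 4 = 100
  M2 to B1: 1 × 7 = 7
  M2 to B3: 29 × 6 = 174
  M3 to B1: 37 × 5 = 185
  M3 to B2: 11 × 7 = 77
Total = 100 + 7 + 174 + 185 + 77 = 543.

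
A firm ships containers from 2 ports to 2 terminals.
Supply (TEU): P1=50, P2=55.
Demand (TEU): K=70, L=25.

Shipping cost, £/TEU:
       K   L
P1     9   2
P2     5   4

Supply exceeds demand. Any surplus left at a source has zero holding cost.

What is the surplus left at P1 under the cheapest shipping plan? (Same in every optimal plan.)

Minimum-cost shipments:
  P1→K: 15 × £9 = £135
  P1→L: 25 × £2 = £50
  P2→K: 55 × £5 = £275
Total cost = £460.
P1 ships 40 of its 50, leaving 10.

10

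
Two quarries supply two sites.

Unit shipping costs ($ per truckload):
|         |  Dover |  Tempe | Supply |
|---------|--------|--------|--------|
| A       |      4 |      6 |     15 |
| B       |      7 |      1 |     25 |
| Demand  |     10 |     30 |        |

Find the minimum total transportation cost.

95

An optimal shipping plan:
  A to Dover: 10 × $4 = $40
  A to Tempe: 5 × $6 = $30
  B to Tempe: 25 × $1 = $25
Total = 40 + 30 + 25 = $95.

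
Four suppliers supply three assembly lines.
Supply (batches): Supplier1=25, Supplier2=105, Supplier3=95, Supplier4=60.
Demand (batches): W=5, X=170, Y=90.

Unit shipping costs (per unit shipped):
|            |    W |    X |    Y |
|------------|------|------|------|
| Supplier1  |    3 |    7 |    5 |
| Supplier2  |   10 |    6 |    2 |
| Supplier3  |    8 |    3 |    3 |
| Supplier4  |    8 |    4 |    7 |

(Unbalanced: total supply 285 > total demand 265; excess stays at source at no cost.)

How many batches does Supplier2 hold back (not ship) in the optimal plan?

0

An optimal plan:
  Supplier1->W: 5 × 3 = 15
  Supplier2->X: 15 × 6 = 90
  Supplier2->Y: 90 × 2 = 180
  Supplier3->X: 95 × 3 = 285
  Supplier4->X: 60 × 4 = 240
Total cost = 810.
Supplier2 ships 105 of its 105, leaving 0.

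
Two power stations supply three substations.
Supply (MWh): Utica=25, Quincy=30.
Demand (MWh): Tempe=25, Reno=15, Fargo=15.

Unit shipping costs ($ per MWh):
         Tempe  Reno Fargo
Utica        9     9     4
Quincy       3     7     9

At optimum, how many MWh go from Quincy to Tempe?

Solving gives:
  Utica->Reno: 10 MWh
  Utica->Fargo: 15 MWh
  Quincy->Tempe: 25 MWh
  Quincy->Reno: 5 MWh
Total cost = $260.
So Quincy→Tempe carries 25 MWh.

25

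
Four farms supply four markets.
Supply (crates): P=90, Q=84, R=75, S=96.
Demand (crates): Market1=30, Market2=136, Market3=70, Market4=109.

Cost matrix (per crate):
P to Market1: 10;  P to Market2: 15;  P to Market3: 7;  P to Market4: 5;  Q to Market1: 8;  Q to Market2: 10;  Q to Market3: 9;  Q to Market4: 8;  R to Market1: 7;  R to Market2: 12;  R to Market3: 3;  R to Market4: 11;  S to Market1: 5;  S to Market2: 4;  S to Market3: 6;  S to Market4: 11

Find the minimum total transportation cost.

1831

An optimal shipping plan:
  P->Market4: 90 × 5 = 450
  Q->Market1: 25 × 8 = 200
  Q->Market2: 40 × 10 = 400
  Q->Market4: 19 × 8 = 152
  R->Market1: 5 × 7 = 35
  R->Market3: 70 × 3 = 210
  S->Market2: 96 × 4 = 384
Total = 450 + 200 + 400 + 152 + 35 + 210 + 384 = 1831.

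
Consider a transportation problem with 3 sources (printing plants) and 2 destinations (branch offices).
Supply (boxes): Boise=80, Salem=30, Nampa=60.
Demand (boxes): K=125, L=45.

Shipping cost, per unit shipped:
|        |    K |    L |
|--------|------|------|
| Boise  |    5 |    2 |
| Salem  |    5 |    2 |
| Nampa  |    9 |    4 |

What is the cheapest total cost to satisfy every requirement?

865

A cheapest plan:
  Boise→K: 80 × 5 = 400
  Salem→K: 30 × 5 = 150
  Nampa→K: 15 × 9 = 135
  Nampa→L: 45 × 4 = 180
Total = 400 + 150 + 135 + 180 = 865.
(Supply check: Boise ships 80; Salem ships 30; Nampa ships 60.)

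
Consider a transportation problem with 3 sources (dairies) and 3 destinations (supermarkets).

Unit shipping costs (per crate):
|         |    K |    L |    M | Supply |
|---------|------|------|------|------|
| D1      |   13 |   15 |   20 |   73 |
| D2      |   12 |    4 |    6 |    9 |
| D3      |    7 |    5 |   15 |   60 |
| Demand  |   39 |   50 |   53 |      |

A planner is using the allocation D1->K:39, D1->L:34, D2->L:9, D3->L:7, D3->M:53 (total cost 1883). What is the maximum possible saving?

Current plan cost = 39·13 + 34·15 + 9·4 + 7·5 + 53·15 = 1883.
Optimal plan:
  D1–K: 29 crates
  D1–M: 44 crates
  D2–M: 9 crates
  D3–K: 10 crates
  D3–L: 50 crates
Optimal cost = 1631.
Saving = 1883 − 1631 = 252.

252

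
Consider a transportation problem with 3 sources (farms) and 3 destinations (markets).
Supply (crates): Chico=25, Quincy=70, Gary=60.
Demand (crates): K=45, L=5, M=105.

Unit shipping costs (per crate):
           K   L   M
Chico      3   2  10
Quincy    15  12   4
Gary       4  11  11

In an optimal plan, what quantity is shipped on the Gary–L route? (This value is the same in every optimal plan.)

0

The minimum-cost plan:
  Chico–L: 5 × 2 = 10
  Chico–M: 20 × 10 = 200
  Quincy–M: 70 × 4 = 280
  Gary–K: 45 × 4 = 180
  Gary–M: 15 × 11 = 165
Total cost = 835.
The route Gary→L is not used.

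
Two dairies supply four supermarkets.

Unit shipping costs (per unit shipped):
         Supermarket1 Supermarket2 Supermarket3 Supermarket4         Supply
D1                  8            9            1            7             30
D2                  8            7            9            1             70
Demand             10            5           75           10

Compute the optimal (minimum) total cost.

560

One minimum-cost allocation:
  D1→Supermarket3: 30 × 1 = 30
  D2→Supermarket1: 10 × 8 = 80
  D2→Supermarket2: 5 × 7 = 35
  D2→Supermarket3: 45 × 9 = 405
  D2→Supermarket4: 10 × 1 = 10
Total = 30 + 80 + 35 + 405 + 10 = 560.
(Supply check: D1 ships 30; D2 ships 70.)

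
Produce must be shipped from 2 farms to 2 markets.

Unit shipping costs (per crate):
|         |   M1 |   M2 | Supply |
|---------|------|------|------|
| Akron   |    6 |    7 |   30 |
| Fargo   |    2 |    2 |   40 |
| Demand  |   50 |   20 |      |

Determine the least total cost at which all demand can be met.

260

A cheapest plan:
  Akron–M1: 30 crates
  Fargo–M1: 20 crates
  Fargo–M2: 20 crates
Total cost = 260.
(Supply check: Akron ships 30; Fargo ships 40.)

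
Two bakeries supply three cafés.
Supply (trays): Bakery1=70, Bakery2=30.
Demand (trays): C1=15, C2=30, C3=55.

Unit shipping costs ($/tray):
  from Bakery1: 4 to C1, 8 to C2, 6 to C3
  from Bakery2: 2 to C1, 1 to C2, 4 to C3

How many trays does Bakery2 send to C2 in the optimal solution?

Solving gives:
  Bakery1→C1: 15 × $4 = $60
  Bakery1→C3: 55 × $6 = $330
  Bakery2→C2: 30 × $1 = $30
Total cost = $420.
So Bakery2→C2 carries 30 trays.

30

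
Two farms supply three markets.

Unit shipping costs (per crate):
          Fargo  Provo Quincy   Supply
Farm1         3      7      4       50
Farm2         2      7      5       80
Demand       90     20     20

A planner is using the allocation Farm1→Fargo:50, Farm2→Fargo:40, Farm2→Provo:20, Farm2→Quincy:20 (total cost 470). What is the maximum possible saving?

60

Current plan cost = 50·3 + 40·2 + 20·7 + 20·5 = 470.
Optimal plan:
  Farm1→Fargo: 10 crates
  Farm1→Provo: 20 crates
  Farm1→Quincy: 20 crates
  Farm2→Fargo: 80 crates
Optimal cost = 410.
Saving = 470 − 410 = 60.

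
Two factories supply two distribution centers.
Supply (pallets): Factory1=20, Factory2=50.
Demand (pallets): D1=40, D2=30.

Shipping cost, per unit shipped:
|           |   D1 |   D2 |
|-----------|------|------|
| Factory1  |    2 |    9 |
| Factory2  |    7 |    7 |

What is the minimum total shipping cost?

An optimal shipping plan:
  Factory1->D1: 20 × 2 = 40
  Factory2->D1: 20 × 7 = 140
  Factory2->D2: 30 × 7 = 210
Total = 40 + 140 + 210 = 390.
(Supply check: Factory1 ships 20; Factory2 ships 50.)

390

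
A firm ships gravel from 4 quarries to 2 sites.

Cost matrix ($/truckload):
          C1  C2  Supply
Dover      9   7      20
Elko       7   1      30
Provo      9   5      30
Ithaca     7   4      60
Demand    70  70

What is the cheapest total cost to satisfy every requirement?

One minimum-cost allocation:
  Dover->C1: 20 × $9 = $180
  Elko->C2: 30 × $1 = $30
  Provo->C2: 30 × $5 = $150
  Ithaca->C1: 50 × $7 = $350
  Ithaca->C2: 10 × $4 = $40
Total = 180 + 30 + 150 + 350 + 40 = $750.
(Supply check: Dover ships 20; Elko ships 30; Provo ships 30; Ithaca ships 60.)

750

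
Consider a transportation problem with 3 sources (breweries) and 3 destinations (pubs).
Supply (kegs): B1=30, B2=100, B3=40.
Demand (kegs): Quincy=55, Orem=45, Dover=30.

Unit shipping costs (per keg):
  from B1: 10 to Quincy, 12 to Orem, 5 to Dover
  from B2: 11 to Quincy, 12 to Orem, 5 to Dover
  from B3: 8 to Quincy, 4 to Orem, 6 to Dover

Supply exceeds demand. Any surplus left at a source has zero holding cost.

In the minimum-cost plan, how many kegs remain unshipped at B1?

0

Minimum-cost shipments:
  B1 to Quincy: 30 × 10 = 300
  B2 to Quincy: 25 × 11 = 275
  B2 to Orem: 5 × 12 = 60
  B2 to Dover: 30 × 5 = 150
  B3 to Orem: 40 × 4 = 160
Total cost = 945.
B1 ships 30 of its 30, leaving 0.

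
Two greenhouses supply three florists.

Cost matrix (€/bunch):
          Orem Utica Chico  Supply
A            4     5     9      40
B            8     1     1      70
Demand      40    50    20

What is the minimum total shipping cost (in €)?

One minimum-cost allocation:
  A->Orem: 40 × €4 = €160
  B->Utica: 50 × €1 = €50
  B->Chico: 20 × €1 = €20
Total = 160 + 50 + 20 = €230.
(Supply check: A ships 40; B ships 70.)

230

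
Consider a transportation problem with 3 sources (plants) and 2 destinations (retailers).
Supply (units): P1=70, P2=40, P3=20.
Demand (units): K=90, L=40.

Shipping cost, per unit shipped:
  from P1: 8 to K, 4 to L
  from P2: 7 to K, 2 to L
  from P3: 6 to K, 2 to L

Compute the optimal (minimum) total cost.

760

One minimum-cost allocation:
  P1–K: 70 × 8 = 560
  P2–L: 40 × 2 = 80
  P3–K: 20 × 6 = 120
Total = 560 + 80 + 120 = 760.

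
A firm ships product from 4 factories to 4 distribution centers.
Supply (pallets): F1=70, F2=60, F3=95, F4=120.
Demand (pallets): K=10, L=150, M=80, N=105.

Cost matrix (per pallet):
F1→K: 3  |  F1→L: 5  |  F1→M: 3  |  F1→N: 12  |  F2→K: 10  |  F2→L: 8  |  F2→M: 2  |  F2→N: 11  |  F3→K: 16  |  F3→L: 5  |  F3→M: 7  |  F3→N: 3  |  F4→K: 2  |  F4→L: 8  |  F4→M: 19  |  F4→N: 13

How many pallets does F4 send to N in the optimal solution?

Optimal shipments:
  F1–L: 50 × 5 = 250
  F1–M: 20 × 3 = 60
  F2–M: 60 × 2 = 120
  F3–N: 95 × 3 = 285
  F4–K: 10 × 2 = 20
  F4–L: 100 × 8 = 800
  F4–N: 10 × 13 = 130
Total cost = 1665.
So F4→N carries 10 pallets.

10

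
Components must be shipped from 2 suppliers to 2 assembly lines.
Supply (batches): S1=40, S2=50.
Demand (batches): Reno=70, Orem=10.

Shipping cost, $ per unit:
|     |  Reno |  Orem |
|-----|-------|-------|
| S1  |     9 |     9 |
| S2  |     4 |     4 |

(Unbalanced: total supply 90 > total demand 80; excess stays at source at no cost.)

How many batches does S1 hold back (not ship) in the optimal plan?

Minimum-cost shipments:
  S1->Reno: 20 batches
  S1->Orem: 10 batches
  S2->Reno: 50 batches
Total cost = $470.
S1 ships 30 of its 40, leaving 10.

10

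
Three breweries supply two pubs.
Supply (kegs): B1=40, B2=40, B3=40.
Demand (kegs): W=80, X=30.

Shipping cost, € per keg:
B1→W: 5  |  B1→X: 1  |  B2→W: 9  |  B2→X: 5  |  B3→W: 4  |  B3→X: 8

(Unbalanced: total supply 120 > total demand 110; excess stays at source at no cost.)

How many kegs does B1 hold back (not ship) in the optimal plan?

An optimal plan:
  B1→W: 10 kegs
  B1→X: 30 kegs
  B2→W: 30 kegs
  B3→W: 40 kegs
Total cost = €510.
B1 ships 40 of its 40, leaving 0.

0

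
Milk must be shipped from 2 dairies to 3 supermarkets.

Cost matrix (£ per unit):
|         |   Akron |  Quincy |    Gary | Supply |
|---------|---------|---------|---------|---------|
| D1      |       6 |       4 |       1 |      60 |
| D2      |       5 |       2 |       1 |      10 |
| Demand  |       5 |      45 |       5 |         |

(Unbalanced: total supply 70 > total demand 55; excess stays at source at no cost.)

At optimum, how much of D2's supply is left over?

An optimal plan:
  D1–Akron: 5 crates
  D1–Quincy: 35 crates
  D1–Gary: 5 crates
  D2–Quincy: 10 crates
Total cost = £195.
D2 ships 10 of its 10, leaving 0.

0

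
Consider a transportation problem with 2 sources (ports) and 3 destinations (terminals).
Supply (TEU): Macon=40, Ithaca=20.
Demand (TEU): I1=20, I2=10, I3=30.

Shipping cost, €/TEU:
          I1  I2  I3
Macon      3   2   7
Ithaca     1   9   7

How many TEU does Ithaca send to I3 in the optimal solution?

Solving gives:
  Macon→I2: 10 × €2 = €20
  Macon→I3: 30 × €7 = €210
  Ithaca→I1: 20 × €1 = €20
Total cost = €250.
The route Ithaca→I3 is not used.

0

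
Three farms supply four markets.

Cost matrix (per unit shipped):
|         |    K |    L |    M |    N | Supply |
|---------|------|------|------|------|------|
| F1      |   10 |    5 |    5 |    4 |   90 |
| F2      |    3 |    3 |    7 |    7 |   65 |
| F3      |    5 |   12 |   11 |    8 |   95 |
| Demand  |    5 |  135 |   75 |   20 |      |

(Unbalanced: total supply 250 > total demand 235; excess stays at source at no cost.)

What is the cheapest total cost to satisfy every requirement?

1435

An optimal shipping plan:
  F1–L: 70 × 5 = 350
  F1–M: 20 × 5 = 100
  F2–L: 65 × 3 = 195
  F3–K: 5 × 5 = 25
  F3–M: 55 × 11 = 605
  F3–N: 20 × 8 = 160
Total = 350 + 100 + 195 + 25 + 605 + 160 = 1435.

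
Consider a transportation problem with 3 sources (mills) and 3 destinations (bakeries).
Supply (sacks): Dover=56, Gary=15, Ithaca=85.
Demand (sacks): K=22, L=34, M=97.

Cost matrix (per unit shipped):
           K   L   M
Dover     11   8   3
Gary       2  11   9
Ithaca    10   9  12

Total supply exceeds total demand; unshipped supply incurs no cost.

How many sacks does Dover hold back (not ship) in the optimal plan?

0

Minimum-cost shipments:
  Dover->M: 56 × 3 = 168
  Gary->K: 15 × 2 = 30
  Ithaca->K: 7 × 10 = 70
  Ithaca->L: 34 × 9 = 306
  Ithaca->M: 41 × 12 = 492
Total cost = 1066.
Dover ships 56 of its 56, leaving 0.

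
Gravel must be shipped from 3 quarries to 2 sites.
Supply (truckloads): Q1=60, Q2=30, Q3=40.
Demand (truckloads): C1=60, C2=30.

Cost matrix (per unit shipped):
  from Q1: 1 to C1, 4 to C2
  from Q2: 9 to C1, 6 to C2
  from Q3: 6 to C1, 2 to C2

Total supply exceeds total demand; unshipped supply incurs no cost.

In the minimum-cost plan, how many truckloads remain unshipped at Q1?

An optimal plan:
  Q1->C1: 60 × 1 = 60
  Q3->C2: 30 × 2 = 60
Total cost = 120.
Q1 ships 60 of its 60, leaving 0.

0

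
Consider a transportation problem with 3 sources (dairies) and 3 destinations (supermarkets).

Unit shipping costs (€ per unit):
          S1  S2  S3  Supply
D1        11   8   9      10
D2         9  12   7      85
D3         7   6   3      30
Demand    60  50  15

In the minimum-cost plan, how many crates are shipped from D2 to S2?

The minimum-cost plan:
  D1→S2: 10 × €8 = €80
  D2→S1: 60 × €9 = €540
  D2→S2: 10 × €12 = €120
  D2→S3: 15 × €7 = €105
  D3→S2: 30 × €6 = €180
Total cost = €1025.
So D2→S2 carries 10 crates.

10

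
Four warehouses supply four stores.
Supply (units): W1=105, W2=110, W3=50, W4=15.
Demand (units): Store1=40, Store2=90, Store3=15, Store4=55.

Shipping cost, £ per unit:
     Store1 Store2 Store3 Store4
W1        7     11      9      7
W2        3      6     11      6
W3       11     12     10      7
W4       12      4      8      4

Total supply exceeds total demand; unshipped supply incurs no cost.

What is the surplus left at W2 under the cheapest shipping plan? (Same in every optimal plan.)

An optimal plan:
  W1 to Store1: 5 × £7 = £35
  W1 to Store3: 15 × £9 = £135
  W1 to Store4: 55 × £7 = £385
  W2 to Store1: 35 × £3 = £105
  W2 to Store2: 75 × £6 = £450
  W4 to Store2: 15 × £4 = £60
Total cost = £1170.
W2 ships 110 of its 110, leaving 0.

0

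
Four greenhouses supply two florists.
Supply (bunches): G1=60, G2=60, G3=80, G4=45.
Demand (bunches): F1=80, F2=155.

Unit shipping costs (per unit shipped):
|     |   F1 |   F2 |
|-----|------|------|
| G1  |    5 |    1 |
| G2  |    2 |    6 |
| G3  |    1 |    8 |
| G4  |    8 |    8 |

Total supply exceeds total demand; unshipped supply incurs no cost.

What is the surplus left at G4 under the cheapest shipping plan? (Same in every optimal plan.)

10

An optimal plan:
  G1→F2: 60 × 1 = 60
  G2→F2: 60 × 6 = 360
  G3→F1: 80 × 1 = 80
  G4→F2: 35 × 8 = 280
Total cost = 780.
G4 ships 35 of its 45, leaving 10.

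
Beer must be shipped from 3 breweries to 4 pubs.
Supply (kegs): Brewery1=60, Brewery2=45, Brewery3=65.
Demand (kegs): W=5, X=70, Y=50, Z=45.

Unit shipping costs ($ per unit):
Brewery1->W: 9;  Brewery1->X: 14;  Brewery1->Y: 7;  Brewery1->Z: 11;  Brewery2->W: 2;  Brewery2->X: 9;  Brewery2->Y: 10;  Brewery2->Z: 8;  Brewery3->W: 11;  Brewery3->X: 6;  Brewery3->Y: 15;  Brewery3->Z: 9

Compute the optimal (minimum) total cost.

1185

Optimal allocation:
  Brewery1→Y: 50 × $7 = $350
  Brewery1→Z: 10 × $11 = $110
  Brewery2→W: 5 × $2 = $10
  Brewery2→X: 5 × $9 = $45
  Brewery2→Z: 35 × $8 = $280
  Brewery3→X: 65 × $6 = $390
Total = 350 + 110 + 10 + 45 + 280 + 390 = $1185.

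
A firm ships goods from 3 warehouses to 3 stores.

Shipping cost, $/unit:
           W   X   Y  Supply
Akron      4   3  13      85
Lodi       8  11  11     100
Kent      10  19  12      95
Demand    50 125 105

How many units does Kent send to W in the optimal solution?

Solving gives:
  Akron–X: 85 × $3 = $255
  Lodi–W: 50 × $8 = $400
  Lodi–X: 40 × $11 = $440
  Lodi–Y: 10 × $11 = $110
  Kent–Y: 95 × $12 = $1140
Total cost = $2345.
The route Kent→W is not used.

0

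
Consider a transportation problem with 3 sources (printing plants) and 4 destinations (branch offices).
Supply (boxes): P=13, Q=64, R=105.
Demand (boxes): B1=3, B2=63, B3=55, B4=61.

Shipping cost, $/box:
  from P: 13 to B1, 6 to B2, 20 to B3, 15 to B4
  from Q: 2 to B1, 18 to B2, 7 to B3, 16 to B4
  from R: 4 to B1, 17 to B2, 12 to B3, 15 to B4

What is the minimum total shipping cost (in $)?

2240

An optimal shipping plan:
  P->B2: 13 boxes
  Q->B1: 3 boxes
  Q->B2: 6 boxes
  Q->B3: 55 boxes
  R->B2: 44 boxes
  R->B4: 61 boxes
Total cost = $2240.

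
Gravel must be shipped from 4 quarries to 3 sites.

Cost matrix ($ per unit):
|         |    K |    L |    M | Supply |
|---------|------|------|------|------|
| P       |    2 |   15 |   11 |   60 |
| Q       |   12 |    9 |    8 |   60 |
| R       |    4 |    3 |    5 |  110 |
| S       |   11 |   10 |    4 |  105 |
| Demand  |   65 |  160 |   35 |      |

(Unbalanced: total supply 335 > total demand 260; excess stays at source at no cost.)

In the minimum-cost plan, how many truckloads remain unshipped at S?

Minimum-cost shipments:
  P–K: 60 × $2 = $120
  Q–L: 55 × $9 = $495
  R–K: 5 × $4 = $20
  R–L: 105 × $3 = $315
  S–M: 35 × $4 = $140
Total cost = $1090.
S ships 35 of its 105, leaving 70.

70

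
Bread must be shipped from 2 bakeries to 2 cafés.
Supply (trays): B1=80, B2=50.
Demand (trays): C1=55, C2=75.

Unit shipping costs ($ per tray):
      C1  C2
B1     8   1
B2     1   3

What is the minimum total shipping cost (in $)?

An optimal shipping plan:
  B1->C1: 5 × $8 = $40
  B1->C2: 75 × $1 = $75
  B2->C1: 50 × $1 = $50
Total = 40 + 75 + 50 = $165.

165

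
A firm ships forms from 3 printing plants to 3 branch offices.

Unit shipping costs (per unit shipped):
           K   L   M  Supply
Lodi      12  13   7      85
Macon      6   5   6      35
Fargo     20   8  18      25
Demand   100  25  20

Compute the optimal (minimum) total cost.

1330

A cheapest plan:
  Lodi to K: 65 × 12 = 780
  Lodi to M: 20 × 7 = 140
  Macon to K: 35 × 6 = 210
  Fargo to L: 25 × 8 = 200
Total = 780 + 140 + 210 + 200 = 1330.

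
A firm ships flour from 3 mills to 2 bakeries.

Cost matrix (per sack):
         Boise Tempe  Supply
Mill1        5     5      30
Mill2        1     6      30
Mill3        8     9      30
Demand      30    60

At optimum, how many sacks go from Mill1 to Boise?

Optimal shipments:
  Mill1→Tempe: 30 sacks
  Mill2→Boise: 30 sacks
  Mill3→Tempe: 30 sacks
Total cost = 450.
The route Mill1→Boise is not used.

0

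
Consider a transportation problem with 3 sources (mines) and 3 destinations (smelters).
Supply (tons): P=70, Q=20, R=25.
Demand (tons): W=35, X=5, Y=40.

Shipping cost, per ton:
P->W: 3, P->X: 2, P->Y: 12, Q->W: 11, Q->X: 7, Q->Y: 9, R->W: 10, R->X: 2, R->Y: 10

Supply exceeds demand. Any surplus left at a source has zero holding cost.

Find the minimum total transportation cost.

An optimal shipping plan:
  P→W: 35 × 3 = 105
  P→X: 5 × 2 = 10
  Q→Y: 20 × 9 = 180
  R→Y: 20 × 10 = 200
Total = 105 + 10 + 180 + 200 = 495.

495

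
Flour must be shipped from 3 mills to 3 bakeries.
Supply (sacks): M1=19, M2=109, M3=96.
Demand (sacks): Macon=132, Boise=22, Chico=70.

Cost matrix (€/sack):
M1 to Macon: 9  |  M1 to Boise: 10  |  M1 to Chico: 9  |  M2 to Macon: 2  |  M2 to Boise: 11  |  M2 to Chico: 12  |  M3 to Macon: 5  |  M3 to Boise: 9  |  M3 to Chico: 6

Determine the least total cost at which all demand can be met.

Optimal allocation:
  M1–Boise: 19 × €10 = €190
  M2–Macon: 109 × €2 = €218
  M3–Macon: 23 × €5 = €115
  M3–Boise: 3 × €9 = €27
  M3–Chico: 70 × €6 = €420
Total = 190 + 218 + 115 + 27 + 420 = €970.

970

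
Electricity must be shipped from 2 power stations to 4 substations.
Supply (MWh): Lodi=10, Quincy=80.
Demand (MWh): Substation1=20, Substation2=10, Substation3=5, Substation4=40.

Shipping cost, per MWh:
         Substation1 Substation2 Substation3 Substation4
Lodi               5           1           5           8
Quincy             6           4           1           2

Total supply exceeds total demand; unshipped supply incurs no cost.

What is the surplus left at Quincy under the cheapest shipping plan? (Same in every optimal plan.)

15

Minimum-cost shipments:
  Lodi to Substation2: 10 MWh
  Quincy to Substation1: 20 MWh
  Quincy to Substation3: 5 MWh
  Quincy to Substation4: 40 MWh
Total cost = 215.
Quincy ships 65 of its 80, leaving 15.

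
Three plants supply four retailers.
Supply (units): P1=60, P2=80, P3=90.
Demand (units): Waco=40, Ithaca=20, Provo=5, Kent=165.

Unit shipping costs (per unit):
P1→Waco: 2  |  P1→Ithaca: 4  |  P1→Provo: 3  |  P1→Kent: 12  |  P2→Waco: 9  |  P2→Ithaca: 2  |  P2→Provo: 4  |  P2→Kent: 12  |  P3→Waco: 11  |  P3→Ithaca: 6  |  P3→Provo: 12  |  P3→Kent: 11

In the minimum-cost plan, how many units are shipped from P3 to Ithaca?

The minimum-cost plan:
  P1→Waco: 40 × 2 = 80
  P1→Provo: 5 × 3 = 15
  P1→Kent: 15 × 12 = 180
  P2→Ithaca: 20 × 2 = 40
  P2→Kent: 60 × 12 = 720
  P3→Kent: 90 × 11 = 990
Total cost = 2025.
The route P3→Ithaca is not used.

0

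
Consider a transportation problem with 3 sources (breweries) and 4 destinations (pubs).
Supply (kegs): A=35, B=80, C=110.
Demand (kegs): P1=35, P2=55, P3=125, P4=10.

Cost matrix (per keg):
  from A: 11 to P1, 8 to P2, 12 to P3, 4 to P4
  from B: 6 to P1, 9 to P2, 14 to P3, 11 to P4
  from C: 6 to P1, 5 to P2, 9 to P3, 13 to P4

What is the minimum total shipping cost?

1905

Optimal allocation:
  A to P2: 10 kegs
  A to P3: 15 kegs
  A to P4: 10 kegs
  B to P1: 35 kegs
  B to P2: 45 kegs
  C to P3: 110 kegs
Total cost = 1905.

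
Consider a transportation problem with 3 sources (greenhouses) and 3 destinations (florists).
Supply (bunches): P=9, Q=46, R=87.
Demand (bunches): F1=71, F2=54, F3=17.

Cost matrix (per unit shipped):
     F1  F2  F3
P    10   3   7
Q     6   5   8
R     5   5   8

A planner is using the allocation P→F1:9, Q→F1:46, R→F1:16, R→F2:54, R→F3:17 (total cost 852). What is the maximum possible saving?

109

Current plan cost = 9·10 + 46·6 + 16·5 + 54·5 + 17·8 = 852.
Optimal plan:
  P→F2: 9 × 3 = 27
  Q→F2: 29 × 5 = 145
  Q→F3: 17 × 8 = 136
  R→F1: 71 × 5 = 355
  R→F2: 16 × 5 = 80
Optimal cost = 743.
Saving = 852 − 743 = 109.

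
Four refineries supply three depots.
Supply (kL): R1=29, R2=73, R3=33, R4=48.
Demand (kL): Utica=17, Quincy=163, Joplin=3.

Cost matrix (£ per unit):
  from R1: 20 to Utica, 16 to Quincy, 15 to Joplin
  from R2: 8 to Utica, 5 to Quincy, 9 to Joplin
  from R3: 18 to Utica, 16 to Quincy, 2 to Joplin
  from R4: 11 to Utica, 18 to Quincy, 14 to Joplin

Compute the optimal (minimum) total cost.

2060

One minimum-cost allocation:
  R1->Quincy: 29 kL
  R2->Quincy: 73 kL
  R3->Quincy: 30 kL
  R3->Joplin: 3 kL
  R4->Utica: 17 kL
  R4->Quincy: 31 kL
Total cost = £2060.
(Supply check: R1 ships 29; R2 ships 73; R3 ships 33; R4 ships 48.)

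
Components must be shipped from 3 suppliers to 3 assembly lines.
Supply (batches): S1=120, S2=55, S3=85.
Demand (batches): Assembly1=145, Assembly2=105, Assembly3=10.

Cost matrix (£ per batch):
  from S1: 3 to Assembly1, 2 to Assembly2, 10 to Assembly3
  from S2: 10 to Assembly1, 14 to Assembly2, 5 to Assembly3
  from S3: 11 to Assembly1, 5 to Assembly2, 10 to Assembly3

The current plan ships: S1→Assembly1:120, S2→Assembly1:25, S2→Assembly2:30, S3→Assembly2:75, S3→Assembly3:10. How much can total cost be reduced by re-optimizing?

240

Current plan cost = 120·3 + 25·10 + 30·14 + 75·5 + 10·10 = £1505.
Optimal plan:
  S1–Assembly1: 100 × £3 = £300
  S1–Assembly2: 20 × £2 = £40
  S2–Assembly1: 45 × £10 = £450
  S2–Assembly3: 10 × £5 = £50
  S3–Assembly2: 85 × £5 = £425
Optimal cost = £1265.
Saving = 1505 − 1265 = £240.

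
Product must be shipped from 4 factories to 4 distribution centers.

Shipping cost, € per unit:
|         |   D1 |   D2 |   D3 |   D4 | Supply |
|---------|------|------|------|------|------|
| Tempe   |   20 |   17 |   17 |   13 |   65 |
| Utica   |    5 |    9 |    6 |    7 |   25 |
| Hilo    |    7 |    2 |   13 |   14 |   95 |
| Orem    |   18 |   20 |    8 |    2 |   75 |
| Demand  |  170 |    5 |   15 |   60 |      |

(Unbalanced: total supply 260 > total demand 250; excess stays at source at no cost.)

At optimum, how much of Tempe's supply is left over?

An optimal plan:
  Tempe to D1: 55 × €20 = €1100
  Utica to D1: 25 × €5 = €125
  Hilo to D1: 90 × €7 = €630
  Hilo to D2: 5 × €2 = €10
  Orem to D3: 15 × €8 = €120
  Orem to D4: 60 × €2 = €120
Total cost = €2105.
Tempe ships 55 of its 65, leaving 10.

10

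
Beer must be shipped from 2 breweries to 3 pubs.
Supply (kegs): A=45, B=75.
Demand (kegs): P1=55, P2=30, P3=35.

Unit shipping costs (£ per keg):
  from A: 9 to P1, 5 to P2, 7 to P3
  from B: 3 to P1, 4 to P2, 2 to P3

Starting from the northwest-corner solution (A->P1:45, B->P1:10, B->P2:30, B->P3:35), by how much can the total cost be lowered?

Current plan cost = 45·9 + 10·3 + 30·4 + 35·2 = £625.
Optimal plan:
  A to P2: 30 × £5 = £150
  A to P3: 15 × £7 = £105
  B to P1: 55 × £3 = £165
  B to P3: 20 × £2 = £40
Optimal cost = £460.
Saving = 625 − 460 = £165.

165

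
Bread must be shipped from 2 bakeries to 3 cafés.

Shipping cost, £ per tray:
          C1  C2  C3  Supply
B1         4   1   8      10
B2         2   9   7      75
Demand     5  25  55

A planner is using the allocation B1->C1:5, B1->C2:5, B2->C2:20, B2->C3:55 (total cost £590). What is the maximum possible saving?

50

Current plan cost = 5·4 + 5·1 + 20·9 + 55·7 = £590.
Optimal plan:
  B1→C2: 10 × £1 = £10
  B2→C1: 5 × £2 = £10
  B2→C2: 15 × £9 = £135
  B2→C3: 55 × £7 = £385
Optimal cost = £540.
Saving = 590 − 540 = £50.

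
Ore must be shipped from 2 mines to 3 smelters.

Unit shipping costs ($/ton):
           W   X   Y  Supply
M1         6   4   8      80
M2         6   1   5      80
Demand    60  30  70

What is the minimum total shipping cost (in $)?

800

A cheapest plan:
  M1→W: 60 × $6 = $360
  M1→X: 20 × $4 = $80
  M2→X: 10 × $1 = $10
  M2→Y: 70 × $5 = $350
Total = 360 + 80 + 10 + 350 = $800.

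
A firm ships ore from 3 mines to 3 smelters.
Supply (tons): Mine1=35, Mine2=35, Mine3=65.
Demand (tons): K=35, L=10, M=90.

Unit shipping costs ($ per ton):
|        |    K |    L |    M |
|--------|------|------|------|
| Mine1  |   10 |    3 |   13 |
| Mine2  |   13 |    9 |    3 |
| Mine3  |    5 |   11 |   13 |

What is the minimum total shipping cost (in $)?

One minimum-cost allocation:
  Mine1 to L: 10 × $3 = $30
  Mine1 to M: 25 × $13 = $325
  Mine2 to M: 35 × $3 = $105
  Mine3 to K: 35 × $5 = $175
  Mine3 to M: 30 × $13 = $390
Total = 30 + 325 + 105 + 175 + 390 = $1025.
(Supply check: Mine1 ships 35; Mine2 ships 35; Mine3 ships 65.)

1025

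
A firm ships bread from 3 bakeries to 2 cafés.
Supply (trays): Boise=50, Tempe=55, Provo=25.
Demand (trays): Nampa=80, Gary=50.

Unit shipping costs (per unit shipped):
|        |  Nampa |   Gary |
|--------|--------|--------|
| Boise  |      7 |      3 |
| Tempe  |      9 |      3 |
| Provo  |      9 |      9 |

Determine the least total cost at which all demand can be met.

770

Optimal allocation:
  Boise–Nampa: 50 × 7 = 350
  Tempe–Nampa: 5 × 9 = 45
  Tempe–Gary: 50 × 3 = 150
  Provo–Nampa: 25 × 9 = 225
Total = 350 + 45 + 150 + 225 = 770.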